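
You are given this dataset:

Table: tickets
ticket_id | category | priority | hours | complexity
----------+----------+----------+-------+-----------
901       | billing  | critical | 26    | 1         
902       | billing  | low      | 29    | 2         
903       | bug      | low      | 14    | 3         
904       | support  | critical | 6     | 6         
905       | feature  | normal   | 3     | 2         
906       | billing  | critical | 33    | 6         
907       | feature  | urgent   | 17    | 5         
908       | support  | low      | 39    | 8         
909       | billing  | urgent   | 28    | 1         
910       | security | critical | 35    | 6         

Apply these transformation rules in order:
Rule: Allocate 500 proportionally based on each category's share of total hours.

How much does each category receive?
billing: 252.17, bug: 30.43, feature: 43.48, security: 76.09, support: 97.83

Step 1: Calculate total hours = 230
Step 2: Calculate each category's proportion:
  billing: 116/230 = 50.43% → 252.17
  bug: 14/230 = 6.09% → 30.43
  feature: 20/230 = 8.70% → 43.48
  security: 35/230 = 15.22% → 76.09
  support: 45/230 = 19.57% → 97.83
Step 3: Verify: sum of allocations ≈ 500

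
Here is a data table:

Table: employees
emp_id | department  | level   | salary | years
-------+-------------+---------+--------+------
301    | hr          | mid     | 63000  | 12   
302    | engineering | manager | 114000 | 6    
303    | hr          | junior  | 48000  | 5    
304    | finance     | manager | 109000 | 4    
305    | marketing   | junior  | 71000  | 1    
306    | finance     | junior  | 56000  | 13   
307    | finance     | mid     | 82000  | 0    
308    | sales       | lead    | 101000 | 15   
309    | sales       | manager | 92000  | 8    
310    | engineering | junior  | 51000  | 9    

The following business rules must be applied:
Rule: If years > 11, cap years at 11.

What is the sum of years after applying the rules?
66

Step 1: 3 records have years > 11
Step 2: These records originally summed to 40
Step 3: After capping: 3 × 11 = 33
Step 4: Unaffected records sum: 33
Step 5: Final sum = 33 + 33 = 66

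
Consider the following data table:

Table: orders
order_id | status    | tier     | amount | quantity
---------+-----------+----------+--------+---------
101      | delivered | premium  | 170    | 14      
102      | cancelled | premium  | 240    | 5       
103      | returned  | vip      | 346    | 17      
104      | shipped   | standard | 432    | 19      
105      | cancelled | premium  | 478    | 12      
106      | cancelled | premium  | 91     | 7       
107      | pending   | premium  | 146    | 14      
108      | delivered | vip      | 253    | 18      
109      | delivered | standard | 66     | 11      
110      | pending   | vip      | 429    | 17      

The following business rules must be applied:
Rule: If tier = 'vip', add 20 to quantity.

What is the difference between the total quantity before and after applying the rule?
60

Step 1: Original sum of quantity = 134
Step 2: 3 records have tier = 'vip'
Step 3: Each affected record changes by 20
Step 4: Total change = 3 × 20 = 60
Step 5: New sum = 134 + 60 = 194
Step 6: Difference = |194 - 134| = 60
        (Sum increased by 60)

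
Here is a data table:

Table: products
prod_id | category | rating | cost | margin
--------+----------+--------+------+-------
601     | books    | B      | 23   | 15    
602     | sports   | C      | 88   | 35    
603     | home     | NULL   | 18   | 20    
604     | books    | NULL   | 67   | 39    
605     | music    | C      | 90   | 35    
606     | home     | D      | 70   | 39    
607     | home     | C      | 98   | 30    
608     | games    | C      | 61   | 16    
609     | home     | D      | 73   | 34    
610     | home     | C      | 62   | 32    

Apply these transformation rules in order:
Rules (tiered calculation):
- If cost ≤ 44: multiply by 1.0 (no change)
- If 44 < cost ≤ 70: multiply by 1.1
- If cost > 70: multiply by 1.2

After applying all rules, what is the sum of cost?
745.8

Step 1: Tier 1 (cost ≤ 44): 2 records, sum = 41 × 1.0 = 41.0
Step 2: Tier 2 (44 < cost ≤ 70): 4 records, sum = 260 × 1.1 = 286.0
Step 3: Tier 3 (cost > 70): 4 records, sum = 349 × 1.2 = 418.8
Step 4: Final sum = 41.0 + 286.0 + 418.8 = 745.8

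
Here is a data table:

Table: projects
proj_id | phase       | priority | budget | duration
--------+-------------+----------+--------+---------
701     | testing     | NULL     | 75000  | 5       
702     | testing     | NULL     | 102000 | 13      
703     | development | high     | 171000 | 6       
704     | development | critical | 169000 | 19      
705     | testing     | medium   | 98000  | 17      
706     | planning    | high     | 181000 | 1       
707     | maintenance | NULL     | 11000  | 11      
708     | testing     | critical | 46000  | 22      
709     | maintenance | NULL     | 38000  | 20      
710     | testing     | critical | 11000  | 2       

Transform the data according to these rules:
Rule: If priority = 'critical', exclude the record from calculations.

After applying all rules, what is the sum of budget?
676000

Step 1: Identify records where priority = 'critical'
Step 2: The excluded records sum to 226000
Step 3: Original total budget = 902000
Step 4: Remaining total = 902000 - 226000 = 676000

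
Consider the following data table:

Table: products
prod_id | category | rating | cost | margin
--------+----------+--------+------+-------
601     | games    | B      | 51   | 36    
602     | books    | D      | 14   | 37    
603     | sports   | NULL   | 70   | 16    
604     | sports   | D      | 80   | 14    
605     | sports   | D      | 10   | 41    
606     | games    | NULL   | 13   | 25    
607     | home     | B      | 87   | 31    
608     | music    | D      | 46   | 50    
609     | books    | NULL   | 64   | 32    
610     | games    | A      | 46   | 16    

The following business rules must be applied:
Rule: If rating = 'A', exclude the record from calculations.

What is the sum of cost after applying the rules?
435

Step 1: Identify records where rating = 'A'
Step 2: The excluded records sum to 46
Step 3: Original total cost = 481
Step 4: Remaining total = 481 - 46 = 435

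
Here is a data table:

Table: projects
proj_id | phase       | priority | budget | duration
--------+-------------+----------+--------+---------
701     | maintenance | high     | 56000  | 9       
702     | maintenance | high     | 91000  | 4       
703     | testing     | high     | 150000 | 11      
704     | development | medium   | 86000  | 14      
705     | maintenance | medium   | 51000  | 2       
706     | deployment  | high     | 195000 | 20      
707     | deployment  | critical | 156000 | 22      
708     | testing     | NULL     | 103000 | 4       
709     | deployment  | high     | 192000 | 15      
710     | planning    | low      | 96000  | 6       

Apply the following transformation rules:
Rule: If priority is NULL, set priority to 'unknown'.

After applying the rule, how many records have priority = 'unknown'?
1

Step 1: Count records where priority IS NULL
Step 2: Found 1 records with NULL priority
Step 3: These records will have priority set to 'unknown'
Step 4: Records already having priority = 'unknown': 0
Step 5: Answer: 1 + 0 = 1 records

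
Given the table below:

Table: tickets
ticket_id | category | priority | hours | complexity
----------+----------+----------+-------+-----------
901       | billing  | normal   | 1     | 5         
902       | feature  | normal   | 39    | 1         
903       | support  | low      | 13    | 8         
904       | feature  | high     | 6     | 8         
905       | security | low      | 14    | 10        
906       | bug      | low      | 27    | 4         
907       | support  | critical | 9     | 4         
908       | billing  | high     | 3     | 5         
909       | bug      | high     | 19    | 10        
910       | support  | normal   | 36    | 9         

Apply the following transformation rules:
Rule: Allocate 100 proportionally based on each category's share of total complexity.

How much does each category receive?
billing: 15.62, bug: 21.88, feature: 14.06, security: 15.62, support: 32.81

Step 1: Calculate total complexity = 64
Step 2: Calculate each category's proportion:
  billing: 10/64 = 15.62% → 15.62
  bug: 14/64 = 21.88% → 21.88
  feature: 9/64 = 14.06% → 14.06
  security: 10/64 = 15.62% → 15.62
  support: 21/64 = 32.81% → 32.81
Step 3: Verify: sum of allocations ≈ 100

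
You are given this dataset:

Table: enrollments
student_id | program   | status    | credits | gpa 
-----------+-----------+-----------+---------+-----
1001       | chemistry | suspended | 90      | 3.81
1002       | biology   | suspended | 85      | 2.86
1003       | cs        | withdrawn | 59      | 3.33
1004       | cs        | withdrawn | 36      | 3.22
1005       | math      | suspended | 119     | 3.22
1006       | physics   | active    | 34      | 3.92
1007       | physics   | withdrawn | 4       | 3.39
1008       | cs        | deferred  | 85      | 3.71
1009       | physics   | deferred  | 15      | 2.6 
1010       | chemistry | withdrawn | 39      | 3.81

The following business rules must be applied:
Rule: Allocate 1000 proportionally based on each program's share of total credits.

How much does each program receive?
biology: 150.18, chemistry: 227.92, cs: 318.02, math: 210.25, physics: 93.64

Step 1: Calculate total credits = 566
Step 2: Calculate each program's proportion:
  biology: 85/566 = 15.02% → 150.18
  chemistry: 129/566 = 22.79% → 227.92
  cs: 180/566 = 31.80% → 318.02
  math: 119/566 = 21.02% → 210.25
  physics: 53/566 = 9.36% → 93.64
Step 3: Verify: sum of allocations ≈ 1000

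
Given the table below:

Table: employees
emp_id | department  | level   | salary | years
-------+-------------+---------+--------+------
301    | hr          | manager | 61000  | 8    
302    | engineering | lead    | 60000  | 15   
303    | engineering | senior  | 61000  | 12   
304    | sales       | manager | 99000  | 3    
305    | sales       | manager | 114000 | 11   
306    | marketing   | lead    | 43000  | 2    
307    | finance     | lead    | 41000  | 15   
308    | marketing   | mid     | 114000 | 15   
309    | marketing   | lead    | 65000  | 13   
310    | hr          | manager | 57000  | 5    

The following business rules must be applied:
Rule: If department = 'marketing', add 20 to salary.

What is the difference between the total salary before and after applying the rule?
60

Step 1: Original sum of salary = 715000
Step 2: 3 records have department = 'marketing'
Step 3: Each affected record changes by 20
Step 4: Total change = 3 × 20 = 60
Step 5: New sum = 715000 + 60 = 715060
Step 6: Difference = |715060 - 715000| = 60
        (Sum increased by 60)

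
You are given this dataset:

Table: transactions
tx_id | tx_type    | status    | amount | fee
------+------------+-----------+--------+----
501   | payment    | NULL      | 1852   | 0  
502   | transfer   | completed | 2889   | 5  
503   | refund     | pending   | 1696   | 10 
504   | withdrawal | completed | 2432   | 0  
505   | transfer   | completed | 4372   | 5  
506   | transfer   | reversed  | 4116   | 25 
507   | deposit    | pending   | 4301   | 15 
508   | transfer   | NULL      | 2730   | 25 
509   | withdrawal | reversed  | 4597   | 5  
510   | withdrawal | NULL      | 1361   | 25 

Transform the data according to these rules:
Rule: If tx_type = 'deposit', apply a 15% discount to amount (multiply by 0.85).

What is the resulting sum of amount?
29700.85

Step 1: Records with tx_type = 'deposit' have total amount = 4301
Step 2: Apply multiplier: 4301 × 0.85 = 3655.85
Step 3: Other records total: 26045
Step 4: Final sum = 3655.85 + 26045 = 29700.85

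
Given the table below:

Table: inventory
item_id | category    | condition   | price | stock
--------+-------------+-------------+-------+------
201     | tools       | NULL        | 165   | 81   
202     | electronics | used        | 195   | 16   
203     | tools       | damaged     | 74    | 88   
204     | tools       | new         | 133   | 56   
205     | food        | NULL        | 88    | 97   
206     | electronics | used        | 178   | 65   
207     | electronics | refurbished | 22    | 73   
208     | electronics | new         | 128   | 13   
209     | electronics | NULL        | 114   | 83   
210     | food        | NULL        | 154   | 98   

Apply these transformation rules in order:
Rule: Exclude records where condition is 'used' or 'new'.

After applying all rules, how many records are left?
6

Step 1: Count records to exclude
  - 2 (used) + 2 (new) = 4 records
Step 2: Total records: 10
Step 3: Remaining = 10 - 4 = 6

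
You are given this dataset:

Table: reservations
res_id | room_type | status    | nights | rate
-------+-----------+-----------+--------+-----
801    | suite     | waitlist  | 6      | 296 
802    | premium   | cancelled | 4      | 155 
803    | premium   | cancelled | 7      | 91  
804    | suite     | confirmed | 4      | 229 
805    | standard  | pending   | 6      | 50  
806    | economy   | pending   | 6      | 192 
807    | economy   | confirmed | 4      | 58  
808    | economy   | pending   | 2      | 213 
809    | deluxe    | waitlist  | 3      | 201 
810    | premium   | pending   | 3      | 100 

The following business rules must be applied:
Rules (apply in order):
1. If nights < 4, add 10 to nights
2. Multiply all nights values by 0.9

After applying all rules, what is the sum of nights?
67.5

Step 1: Apply Rule 1 - Add 10 to records with nights < 4
  - 3 records affected: 8 + (3 × 10) = 38
  - Unaffected records: 37
  - Sum after Rule 1: 75
Step 2: Apply Rule 2 - Multiply all by 0.9
  - 75 × 0.9 = 67.5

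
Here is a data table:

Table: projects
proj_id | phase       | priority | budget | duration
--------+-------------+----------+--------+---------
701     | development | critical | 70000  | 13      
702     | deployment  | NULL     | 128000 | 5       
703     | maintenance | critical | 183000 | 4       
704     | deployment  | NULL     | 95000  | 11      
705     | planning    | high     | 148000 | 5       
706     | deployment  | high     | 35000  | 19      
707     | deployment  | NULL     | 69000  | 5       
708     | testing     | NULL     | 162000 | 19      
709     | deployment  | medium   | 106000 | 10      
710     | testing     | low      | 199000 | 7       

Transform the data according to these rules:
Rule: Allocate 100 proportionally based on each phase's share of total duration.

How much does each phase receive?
deployment: 51.02, development: 13.27, maintenance: 4.08, planning: 5.1, testing: 26.53

Step 1: Calculate total duration = 98
Step 2: Calculate each phase's proportion:
  deployment: 50/98 = 51.02% → 51.02
  development: 13/98 = 13.27% → 13.27
  maintenance: 4/98 = 4.08% → 4.08
  planning: 5/98 = 5.10% → 5.1
  testing: 26/98 = 26.53% → 26.53
Step 3: Verify: sum of allocations ≈ 100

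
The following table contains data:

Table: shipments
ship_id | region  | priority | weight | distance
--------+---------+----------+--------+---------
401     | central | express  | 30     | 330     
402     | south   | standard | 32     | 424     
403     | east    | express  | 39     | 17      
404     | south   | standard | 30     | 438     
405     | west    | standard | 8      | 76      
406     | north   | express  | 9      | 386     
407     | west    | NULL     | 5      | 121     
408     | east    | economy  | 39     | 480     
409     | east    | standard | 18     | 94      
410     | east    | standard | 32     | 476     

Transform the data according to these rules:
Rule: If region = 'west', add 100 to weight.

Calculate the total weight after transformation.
442

Step 1: Count records where region = 'west': 2
Step 2: Total bonus added: 2 × 100 = 200
Step 3: Original sum of weight: 242
Step 4: Final sum = 242 + 200 = 442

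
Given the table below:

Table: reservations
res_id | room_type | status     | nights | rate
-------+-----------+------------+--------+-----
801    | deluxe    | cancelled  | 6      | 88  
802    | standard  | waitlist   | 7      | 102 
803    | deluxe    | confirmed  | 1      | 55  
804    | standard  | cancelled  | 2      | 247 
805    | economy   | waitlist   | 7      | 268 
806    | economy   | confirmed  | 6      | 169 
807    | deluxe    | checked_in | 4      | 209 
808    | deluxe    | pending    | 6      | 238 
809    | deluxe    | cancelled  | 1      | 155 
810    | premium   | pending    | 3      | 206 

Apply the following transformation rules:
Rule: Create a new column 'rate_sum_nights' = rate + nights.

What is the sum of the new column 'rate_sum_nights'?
1780

Step 1: For each record, compute rate + nights
Example calculations:
  88 + 6 = 94
  102 + 7 = 109
  55 + 1 = 56
  ...
Step 2: Sum all derived values
Step 3: Total = 1780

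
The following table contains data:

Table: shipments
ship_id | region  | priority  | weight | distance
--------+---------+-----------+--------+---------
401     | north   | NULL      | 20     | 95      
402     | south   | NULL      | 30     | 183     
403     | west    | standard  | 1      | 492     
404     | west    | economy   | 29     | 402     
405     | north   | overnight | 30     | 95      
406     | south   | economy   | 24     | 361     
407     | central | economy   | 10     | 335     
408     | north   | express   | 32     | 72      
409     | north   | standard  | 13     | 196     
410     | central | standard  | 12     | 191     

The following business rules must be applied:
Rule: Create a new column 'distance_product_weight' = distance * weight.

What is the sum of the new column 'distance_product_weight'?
41548

Step 1: For each record, compute distance * weight
Example calculations:
  95 * 20 = 1900
  183 * 30 = 5490
  492 * 1 = 492
  ...
Step 2: Sum all derived values
Step 3: Total = 41548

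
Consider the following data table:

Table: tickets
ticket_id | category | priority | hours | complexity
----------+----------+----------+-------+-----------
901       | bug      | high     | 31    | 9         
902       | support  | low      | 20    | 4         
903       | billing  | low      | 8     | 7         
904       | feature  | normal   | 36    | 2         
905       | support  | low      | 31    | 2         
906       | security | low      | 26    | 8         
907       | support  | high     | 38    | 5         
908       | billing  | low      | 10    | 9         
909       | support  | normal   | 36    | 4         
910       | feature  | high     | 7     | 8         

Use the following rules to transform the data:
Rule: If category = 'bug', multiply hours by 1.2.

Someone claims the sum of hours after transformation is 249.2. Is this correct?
Yes, the result is correct.

Step 1: Calculate the correct sum after transformation
Step 2: Apply multiplier 1.2 to records where category = 'bug'
Step 3: Correct result = 249.2
Step 4: Claimed result = 249.2
Step 5: 249.2 = 249.2 ✓
Conclusion: The claimed result is correct.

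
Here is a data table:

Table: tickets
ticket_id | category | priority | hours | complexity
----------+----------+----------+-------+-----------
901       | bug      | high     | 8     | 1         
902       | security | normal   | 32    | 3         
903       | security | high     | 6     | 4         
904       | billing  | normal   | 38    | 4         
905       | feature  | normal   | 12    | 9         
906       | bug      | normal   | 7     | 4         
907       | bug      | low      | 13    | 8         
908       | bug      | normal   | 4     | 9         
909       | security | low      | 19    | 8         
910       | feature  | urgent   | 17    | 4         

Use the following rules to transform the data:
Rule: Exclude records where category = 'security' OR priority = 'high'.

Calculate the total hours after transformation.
91

Step 1: Find records where category = 'security' OR priority = 'high'
Step 2: 4 records match, summing to 65
Step 3: Original sum: 156
Step 4: Remaining sum = 156 - 65 = 91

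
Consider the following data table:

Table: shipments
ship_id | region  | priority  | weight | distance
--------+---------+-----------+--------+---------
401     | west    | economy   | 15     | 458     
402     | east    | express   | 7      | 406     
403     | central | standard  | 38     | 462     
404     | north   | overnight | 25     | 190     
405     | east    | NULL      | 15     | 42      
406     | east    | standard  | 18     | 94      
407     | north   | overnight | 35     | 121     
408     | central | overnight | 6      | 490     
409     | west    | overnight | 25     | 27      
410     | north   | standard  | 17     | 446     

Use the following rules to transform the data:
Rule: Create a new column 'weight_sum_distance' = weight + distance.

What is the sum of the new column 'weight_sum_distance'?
2937

Step 1: For each record, compute weight + distance
Example calculations:
  15 + 458 = 473
  7 + 406 = 413
  38 + 462 = 500
  ...
Step 2: Sum all derived values
Step 3: Total = 2937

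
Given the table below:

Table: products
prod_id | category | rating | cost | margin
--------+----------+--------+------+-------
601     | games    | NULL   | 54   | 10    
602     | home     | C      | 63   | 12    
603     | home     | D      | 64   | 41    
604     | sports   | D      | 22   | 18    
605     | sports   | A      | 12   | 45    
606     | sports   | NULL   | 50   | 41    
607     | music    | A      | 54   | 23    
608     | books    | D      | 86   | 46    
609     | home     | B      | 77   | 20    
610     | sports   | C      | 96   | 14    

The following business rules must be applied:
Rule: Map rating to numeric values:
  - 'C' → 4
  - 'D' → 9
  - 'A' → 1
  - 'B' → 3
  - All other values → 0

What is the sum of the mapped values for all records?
40

Step 1: Apply mapping to each record
Step 2: Count by status:
  'C': 2 records × 4 = 8
  'D': 3 records × 9 = 27
  'A': 2 records × 1 = 2
  'B': 1 records × 3 = 3
Step 3: Sum all mapped values = 40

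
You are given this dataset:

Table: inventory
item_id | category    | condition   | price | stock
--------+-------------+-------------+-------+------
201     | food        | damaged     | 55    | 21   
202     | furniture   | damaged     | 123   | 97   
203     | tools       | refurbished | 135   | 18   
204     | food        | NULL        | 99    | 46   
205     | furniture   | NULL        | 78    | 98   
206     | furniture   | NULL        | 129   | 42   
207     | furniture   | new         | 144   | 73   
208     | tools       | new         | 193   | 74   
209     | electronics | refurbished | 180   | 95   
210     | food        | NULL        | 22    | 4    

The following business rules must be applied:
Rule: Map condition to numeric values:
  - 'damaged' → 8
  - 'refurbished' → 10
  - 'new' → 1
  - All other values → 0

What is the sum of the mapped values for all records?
38

Step 1: Apply mapping to each record
Step 2: Count by status:
  'damaged': 2 records × 8 = 16
  'refurbished': 2 records × 10 = 20
  'new': 2 records × 1 = 2
Step 3: Sum all mapped values = 38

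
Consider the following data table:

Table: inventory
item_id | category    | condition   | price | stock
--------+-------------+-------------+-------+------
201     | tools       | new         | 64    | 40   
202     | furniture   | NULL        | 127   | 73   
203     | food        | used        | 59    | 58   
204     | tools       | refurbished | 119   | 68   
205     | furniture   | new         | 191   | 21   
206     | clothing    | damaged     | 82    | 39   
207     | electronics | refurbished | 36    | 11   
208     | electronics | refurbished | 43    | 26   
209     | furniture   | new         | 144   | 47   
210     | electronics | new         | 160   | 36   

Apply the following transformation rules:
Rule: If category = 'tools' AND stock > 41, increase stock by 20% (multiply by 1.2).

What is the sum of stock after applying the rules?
432.6

Step 1: Find records where category = 'tools' AND stock > 41
Step 2: 1 records match, summing to 68
Step 3: After multiplier: 68 × 1.2 = 81.6
Step 4: Unaffected records sum: 351
Step 5: Final sum = 81.6 + 351 = 432.6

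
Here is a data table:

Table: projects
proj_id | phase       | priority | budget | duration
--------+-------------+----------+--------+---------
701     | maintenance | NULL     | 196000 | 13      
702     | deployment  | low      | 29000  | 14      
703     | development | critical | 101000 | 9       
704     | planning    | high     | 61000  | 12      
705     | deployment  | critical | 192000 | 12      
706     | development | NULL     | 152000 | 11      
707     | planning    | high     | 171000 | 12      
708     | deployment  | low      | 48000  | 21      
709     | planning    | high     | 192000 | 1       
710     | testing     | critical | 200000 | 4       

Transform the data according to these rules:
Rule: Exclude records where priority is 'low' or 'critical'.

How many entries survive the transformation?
5

Step 1: Count records to exclude
  - 2 (low) + 3 (critical) = 5 records
Step 2: Total records: 10
Step 3: Remaining = 10 - 5 = 5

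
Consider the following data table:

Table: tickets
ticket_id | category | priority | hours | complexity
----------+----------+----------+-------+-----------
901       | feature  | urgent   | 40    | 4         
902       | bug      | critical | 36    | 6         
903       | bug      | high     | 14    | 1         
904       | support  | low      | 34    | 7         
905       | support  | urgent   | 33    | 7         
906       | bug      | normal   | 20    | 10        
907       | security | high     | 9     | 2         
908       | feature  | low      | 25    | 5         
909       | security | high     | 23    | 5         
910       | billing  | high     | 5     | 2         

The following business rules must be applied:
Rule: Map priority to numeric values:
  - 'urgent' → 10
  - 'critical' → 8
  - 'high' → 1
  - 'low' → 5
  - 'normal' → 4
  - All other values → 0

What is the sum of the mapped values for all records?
46

Step 1: Apply mapping to each record
Step 2: Count by status:
  'urgent': 2 records × 10 = 20
  'critical': 1 records × 8 = 8
  'high': 4 records × 1 = 4
  'low': 2 records × 5 = 10
  'normal': 1 records × 4 = 4
Step 3: Sum all mapped values = 46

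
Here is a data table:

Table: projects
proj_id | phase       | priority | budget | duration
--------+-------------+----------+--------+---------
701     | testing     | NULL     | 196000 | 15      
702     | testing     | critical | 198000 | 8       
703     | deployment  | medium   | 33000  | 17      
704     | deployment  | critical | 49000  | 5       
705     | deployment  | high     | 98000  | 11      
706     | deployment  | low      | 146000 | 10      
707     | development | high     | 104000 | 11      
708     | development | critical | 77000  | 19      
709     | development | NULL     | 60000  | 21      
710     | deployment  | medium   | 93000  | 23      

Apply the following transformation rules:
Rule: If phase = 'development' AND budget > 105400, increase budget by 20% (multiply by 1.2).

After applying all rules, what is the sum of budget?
1054000

Step 1: Find records where phase = 'development' AND budget > 105400
Step 2: 0 records match, summing to 0
Step 3: After multiplier: 0 × 1.2 = 0.0
Step 4: Unaffected records sum: 1054000
Step 5: Final sum = 0.0 + 1054000 = 1054000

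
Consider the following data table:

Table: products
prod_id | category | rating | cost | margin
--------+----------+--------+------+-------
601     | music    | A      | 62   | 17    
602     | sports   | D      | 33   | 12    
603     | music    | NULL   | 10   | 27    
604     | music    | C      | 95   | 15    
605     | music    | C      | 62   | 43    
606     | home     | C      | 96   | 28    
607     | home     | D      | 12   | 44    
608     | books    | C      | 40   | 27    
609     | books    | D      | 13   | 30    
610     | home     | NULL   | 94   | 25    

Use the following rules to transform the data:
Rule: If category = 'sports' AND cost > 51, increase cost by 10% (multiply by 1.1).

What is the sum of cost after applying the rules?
517

Step 1: Find records where category = 'sports' AND cost > 51
Step 2: 0 records match, summing to 0
Step 3: After multiplier: 0 × 1.1 = 0.0
Step 4: Unaffected records sum: 517
Step 5: Final sum = 0.0 + 517 = 517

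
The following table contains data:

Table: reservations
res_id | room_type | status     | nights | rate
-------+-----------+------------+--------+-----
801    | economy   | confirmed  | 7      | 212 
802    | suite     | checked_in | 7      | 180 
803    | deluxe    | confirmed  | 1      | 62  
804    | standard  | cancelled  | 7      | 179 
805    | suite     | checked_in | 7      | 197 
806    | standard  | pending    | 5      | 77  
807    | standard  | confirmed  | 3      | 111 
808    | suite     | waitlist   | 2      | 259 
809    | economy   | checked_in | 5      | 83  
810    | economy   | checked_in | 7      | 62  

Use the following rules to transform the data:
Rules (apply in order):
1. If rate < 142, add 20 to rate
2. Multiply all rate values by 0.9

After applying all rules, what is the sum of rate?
1369.8

Step 1: Apply Rule 1 - Add 20 to records with rate < 142
  - 5 records affected: 395 + (5 × 20) = 495
  - Unaffected records: 1027
  - Sum after Rule 1: 1522
Step 2: Apply Rule 2 - Multiply all by 0.9
  - 1522 × 0.9 = 1369.8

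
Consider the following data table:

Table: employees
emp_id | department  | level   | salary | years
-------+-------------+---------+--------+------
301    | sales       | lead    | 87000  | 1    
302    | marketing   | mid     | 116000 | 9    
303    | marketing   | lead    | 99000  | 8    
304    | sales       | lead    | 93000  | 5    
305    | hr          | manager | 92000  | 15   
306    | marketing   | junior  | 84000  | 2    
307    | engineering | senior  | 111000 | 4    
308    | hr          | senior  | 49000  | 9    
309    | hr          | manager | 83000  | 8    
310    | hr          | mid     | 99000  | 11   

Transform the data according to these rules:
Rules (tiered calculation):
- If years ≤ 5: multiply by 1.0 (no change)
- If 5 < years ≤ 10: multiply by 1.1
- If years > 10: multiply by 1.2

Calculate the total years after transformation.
80.6

Step 1: Tier 1 (years ≤ 5): 4 records, sum = 12 × 1.0 = 12.0
Step 2: Tier 2 (5 < years ≤ 10): 4 records, sum = 34 × 1.1 = 37.4
Step 3: Tier 3 (years > 10): 2 records, sum = 26 × 1.2 = 31.2
Step 4: Final sum = 12.0 + 37.4 + 31.2 = 80.6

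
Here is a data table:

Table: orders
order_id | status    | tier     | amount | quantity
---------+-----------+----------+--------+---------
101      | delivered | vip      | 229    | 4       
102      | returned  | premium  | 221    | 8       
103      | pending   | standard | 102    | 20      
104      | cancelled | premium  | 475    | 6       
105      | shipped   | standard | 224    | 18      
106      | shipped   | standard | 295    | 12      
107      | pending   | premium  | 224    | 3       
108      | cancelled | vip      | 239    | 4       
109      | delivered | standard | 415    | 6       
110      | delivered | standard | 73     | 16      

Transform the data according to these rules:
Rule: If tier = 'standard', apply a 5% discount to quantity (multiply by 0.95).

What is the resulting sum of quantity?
93.4

Step 1: Records with tier = 'standard' have total quantity = 72
Step 2: Apply multiplier: 72 × 0.95 = 68.4
Step 3: Other records total: 25
Step 4: Final sum = 68.4 + 25 = 93.4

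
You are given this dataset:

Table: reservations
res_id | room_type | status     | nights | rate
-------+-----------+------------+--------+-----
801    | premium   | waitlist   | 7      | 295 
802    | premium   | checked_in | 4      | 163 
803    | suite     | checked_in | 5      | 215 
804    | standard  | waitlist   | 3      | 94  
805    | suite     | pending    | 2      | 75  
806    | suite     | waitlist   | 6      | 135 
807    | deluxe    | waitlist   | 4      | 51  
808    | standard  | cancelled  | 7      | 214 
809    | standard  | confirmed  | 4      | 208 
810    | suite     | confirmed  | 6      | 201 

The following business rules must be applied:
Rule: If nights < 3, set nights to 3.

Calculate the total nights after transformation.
49

Step 1: 1 records have nights < 3
Step 2: These records originally summed to 2
Step 3: After setting to minimum: 1 × 3 = 3
Step 4: Unaffected records sum: 46
Step 5: Final sum = 3 + 46 = 49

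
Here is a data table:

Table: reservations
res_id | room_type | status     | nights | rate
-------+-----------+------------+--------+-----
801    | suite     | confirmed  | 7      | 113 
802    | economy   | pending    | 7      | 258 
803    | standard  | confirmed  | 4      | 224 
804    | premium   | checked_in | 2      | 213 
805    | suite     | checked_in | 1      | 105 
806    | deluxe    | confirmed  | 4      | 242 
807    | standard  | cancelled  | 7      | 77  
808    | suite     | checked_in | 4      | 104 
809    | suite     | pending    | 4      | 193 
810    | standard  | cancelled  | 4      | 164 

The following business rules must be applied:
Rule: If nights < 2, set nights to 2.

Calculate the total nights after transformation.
45

Step 1: 1 records have nights < 2
Step 2: These records originally summed to 1
Step 3: After setting to minimum: 1 × 2 = 2
Step 4: Unaffected records sum: 43
Step 5: Final sum = 2 + 43 = 45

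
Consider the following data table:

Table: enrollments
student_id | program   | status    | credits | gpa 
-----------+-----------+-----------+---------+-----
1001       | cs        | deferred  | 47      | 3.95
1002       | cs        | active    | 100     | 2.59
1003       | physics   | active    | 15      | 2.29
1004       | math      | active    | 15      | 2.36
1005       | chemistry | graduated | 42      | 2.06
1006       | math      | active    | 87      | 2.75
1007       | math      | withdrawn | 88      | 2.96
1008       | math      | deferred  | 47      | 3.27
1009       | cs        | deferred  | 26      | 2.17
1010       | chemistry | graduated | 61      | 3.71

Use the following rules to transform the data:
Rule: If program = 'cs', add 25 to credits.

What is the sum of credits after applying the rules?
603

Step 1: Count records where program = 'cs': 3
Step 2: Total bonus added: 3 × 25 = 75
Step 3: Original sum of credits: 528
Step 4: Final sum = 528 + 75 = 603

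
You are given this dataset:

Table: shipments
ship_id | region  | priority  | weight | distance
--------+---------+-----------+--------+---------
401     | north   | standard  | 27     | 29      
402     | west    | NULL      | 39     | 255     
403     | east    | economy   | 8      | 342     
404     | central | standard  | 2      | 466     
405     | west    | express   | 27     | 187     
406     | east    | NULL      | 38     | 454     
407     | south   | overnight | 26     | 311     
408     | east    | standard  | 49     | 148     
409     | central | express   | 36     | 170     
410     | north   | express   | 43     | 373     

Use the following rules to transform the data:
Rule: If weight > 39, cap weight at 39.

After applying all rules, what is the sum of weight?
281

Step 1: 2 records have weight > 39
Step 2: These records originally summed to 92
Step 3: After capping: 2 × 39 = 78
Step 4: Unaffected records sum: 203
Step 5: Final sum = 78 + 203 = 281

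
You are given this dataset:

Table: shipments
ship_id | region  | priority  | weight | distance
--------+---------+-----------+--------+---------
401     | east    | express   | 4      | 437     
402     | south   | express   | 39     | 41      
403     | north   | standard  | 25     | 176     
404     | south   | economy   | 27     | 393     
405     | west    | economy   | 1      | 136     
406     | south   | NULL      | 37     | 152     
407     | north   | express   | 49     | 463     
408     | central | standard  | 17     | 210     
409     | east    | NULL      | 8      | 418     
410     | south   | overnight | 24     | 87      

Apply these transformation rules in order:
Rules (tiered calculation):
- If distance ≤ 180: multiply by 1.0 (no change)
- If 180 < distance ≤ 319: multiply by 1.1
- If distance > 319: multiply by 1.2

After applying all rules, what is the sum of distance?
2876.2

Step 1: Tier 1 (distance ≤ 180): 5 records, sum = 592 × 1.0 = 592.0
Step 2: Tier 2 (180 < distance ≤ 319): 1 records, sum = 210 × 1.1 = 231.0
Step 3: Tier 3 (distance > 319): 4 records, sum = 1711 × 1.2 = 2053.2
Step 4: Final sum = 592.0 + 231.0 + 2053.2 = 2876.2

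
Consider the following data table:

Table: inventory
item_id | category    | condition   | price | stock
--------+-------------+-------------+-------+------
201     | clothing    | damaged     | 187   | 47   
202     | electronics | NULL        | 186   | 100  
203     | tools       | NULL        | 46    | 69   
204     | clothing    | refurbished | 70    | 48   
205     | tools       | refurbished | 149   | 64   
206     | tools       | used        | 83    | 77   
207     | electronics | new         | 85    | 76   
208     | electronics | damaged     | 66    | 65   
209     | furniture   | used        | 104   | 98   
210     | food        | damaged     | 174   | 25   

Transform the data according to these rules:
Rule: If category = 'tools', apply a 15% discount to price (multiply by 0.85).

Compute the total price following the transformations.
1108.3

Step 1: Records with category = 'tools' have total price = 278
Step 2: Apply multiplier: 278 × 0.85 = 236.3
Step 3: Other records total: 872
Step 4: Final sum = 236.3 + 872 = 1108.3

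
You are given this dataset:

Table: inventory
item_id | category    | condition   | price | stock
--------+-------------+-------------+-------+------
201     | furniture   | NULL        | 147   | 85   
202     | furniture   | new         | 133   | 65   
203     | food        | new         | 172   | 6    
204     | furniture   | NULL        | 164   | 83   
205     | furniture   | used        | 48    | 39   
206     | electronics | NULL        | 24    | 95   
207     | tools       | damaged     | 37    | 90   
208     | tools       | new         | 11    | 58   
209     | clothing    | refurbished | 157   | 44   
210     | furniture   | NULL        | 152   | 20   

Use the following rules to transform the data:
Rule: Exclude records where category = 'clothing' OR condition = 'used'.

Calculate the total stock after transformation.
502

Step 1: Find records where category = 'clothing' OR condition = 'used'
Step 2: 2 records match, summing to 83
Step 3: Original sum: 585
Step 4: Remaining sum = 585 - 83 = 502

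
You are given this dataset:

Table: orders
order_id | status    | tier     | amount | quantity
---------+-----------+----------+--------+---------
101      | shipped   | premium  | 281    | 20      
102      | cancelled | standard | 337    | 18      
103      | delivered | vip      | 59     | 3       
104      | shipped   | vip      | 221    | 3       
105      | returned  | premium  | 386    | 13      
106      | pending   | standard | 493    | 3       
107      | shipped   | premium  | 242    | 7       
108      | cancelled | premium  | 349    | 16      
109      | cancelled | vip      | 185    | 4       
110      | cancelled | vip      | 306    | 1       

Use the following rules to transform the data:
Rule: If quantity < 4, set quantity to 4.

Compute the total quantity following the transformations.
94

Step 1: 4 records have quantity < 4
Step 2: These records originally summed to 10
Step 3: After setting to minimum: 4 × 4 = 16
Step 4: Unaffected records sum: 78
Step 5: Final sum = 16 + 78 = 94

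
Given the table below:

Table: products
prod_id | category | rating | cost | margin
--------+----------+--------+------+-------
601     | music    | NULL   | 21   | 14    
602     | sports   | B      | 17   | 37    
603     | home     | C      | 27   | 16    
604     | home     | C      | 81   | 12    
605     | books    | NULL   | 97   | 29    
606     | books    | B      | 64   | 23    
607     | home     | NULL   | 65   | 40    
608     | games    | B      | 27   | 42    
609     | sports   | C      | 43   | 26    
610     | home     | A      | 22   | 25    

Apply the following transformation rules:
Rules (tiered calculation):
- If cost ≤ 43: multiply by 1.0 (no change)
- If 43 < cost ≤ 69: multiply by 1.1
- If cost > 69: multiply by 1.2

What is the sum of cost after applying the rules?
512.5

Step 1: Tier 1 (cost ≤ 43): 6 records, sum = 157 × 1.0 = 157.0
Step 2: Tier 2 (43 < cost ≤ 69): 2 records, sum = 129 × 1.1 = 141.9
Step 3: Tier 3 (cost > 69): 2 records, sum = 178 × 1.2 = 213.6
Step 4: Final sum = 157.0 + 141.9 + 213.6 = 512.5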